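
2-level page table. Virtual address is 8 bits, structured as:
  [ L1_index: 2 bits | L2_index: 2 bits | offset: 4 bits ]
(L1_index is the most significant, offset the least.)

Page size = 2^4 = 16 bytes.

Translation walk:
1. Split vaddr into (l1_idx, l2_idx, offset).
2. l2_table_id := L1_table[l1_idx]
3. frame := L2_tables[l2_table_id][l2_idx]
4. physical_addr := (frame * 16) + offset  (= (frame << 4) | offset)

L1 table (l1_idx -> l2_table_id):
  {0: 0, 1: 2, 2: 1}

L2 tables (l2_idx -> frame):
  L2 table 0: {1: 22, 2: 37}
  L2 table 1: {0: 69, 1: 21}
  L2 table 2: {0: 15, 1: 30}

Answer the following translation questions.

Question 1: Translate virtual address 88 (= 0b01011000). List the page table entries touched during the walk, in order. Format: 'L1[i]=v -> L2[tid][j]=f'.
vaddr = 88 = 0b01011000
Split: l1_idx=1, l2_idx=1, offset=8

Answer: L1[1]=2 -> L2[2][1]=30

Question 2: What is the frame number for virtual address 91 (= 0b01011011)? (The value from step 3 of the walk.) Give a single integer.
vaddr = 91: l1_idx=1, l2_idx=1
L1[1] = 2; L2[2][1] = 30

Answer: 30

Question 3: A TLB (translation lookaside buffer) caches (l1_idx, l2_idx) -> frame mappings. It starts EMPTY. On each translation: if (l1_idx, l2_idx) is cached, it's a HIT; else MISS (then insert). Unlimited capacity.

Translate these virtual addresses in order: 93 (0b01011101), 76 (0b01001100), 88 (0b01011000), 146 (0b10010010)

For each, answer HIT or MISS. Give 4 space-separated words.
vaddr=93: (1,1) not in TLB -> MISS, insert
vaddr=76: (1,0) not in TLB -> MISS, insert
vaddr=88: (1,1) in TLB -> HIT
vaddr=146: (2,1) not in TLB -> MISS, insert

Answer: MISS MISS HIT MISS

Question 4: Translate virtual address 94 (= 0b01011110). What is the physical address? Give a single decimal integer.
vaddr = 94 = 0b01011110
Split: l1_idx=1, l2_idx=1, offset=14
L1[1] = 2
L2[2][1] = 30
paddr = 30 * 16 + 14 = 494

Answer: 494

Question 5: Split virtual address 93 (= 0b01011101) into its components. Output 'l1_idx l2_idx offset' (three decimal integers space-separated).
vaddr = 93 = 0b01011101
  top 2 bits -> l1_idx = 1
  next 2 bits -> l2_idx = 1
  bottom 4 bits -> offset = 13

Answer: 1 1 13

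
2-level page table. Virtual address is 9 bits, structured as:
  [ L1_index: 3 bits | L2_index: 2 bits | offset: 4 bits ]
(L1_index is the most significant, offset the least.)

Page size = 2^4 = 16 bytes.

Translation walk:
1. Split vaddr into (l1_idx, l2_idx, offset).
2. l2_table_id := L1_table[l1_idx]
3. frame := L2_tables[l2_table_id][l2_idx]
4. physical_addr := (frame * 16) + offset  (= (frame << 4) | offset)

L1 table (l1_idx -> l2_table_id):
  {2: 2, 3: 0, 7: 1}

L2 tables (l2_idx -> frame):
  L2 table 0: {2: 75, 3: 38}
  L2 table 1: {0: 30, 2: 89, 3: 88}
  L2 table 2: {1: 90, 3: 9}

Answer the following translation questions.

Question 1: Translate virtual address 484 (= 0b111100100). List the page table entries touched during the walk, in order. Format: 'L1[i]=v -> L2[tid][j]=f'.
Answer: L1[7]=1 -> L2[1][2]=89

Derivation:
vaddr = 484 = 0b111100100
Split: l1_idx=7, l2_idx=2, offset=4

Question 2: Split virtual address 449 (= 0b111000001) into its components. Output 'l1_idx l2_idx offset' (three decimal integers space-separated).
Answer: 7 0 1

Derivation:
vaddr = 449 = 0b111000001
  top 3 bits -> l1_idx = 7
  next 2 bits -> l2_idx = 0
  bottom 4 bits -> offset = 1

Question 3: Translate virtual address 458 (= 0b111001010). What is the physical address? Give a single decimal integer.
Answer: 490

Derivation:
vaddr = 458 = 0b111001010
Split: l1_idx=7, l2_idx=0, offset=10
L1[7] = 1
L2[1][0] = 30
paddr = 30 * 16 + 10 = 490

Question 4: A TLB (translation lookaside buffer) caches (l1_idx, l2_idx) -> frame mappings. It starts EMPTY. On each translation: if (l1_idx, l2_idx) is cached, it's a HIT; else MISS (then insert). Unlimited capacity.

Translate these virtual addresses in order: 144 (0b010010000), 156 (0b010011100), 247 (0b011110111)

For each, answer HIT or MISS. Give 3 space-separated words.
vaddr=144: (2,1) not in TLB -> MISS, insert
vaddr=156: (2,1) in TLB -> HIT
vaddr=247: (3,3) not in TLB -> MISS, insert

Answer: MISS HIT MISS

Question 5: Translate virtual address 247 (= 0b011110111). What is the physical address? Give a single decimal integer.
Answer: 615

Derivation:
vaddr = 247 = 0b011110111
Split: l1_idx=3, l2_idx=3, offset=7
L1[3] = 0
L2[0][3] = 38
paddr = 38 * 16 + 7 = 615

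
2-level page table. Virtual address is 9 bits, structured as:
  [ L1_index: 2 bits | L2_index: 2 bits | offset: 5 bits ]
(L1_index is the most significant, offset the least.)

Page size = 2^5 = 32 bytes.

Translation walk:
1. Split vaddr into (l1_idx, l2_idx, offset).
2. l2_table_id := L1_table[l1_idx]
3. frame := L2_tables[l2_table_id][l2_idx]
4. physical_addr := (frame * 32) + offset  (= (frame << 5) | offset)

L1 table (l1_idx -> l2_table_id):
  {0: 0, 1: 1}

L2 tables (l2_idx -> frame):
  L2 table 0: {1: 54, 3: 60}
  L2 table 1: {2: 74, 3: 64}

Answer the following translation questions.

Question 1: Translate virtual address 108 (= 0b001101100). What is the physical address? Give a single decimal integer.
vaddr = 108 = 0b001101100
Split: l1_idx=0, l2_idx=3, offset=12
L1[0] = 0
L2[0][3] = 60
paddr = 60 * 32 + 12 = 1932

Answer: 1932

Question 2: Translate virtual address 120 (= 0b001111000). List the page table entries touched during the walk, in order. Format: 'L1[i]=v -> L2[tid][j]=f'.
vaddr = 120 = 0b001111000
Split: l1_idx=0, l2_idx=3, offset=24

Answer: L1[0]=0 -> L2[0][3]=60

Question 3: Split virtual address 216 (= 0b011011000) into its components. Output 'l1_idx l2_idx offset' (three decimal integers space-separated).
Answer: 1 2 24

Derivation:
vaddr = 216 = 0b011011000
  top 2 bits -> l1_idx = 1
  next 2 bits -> l2_idx = 2
  bottom 5 bits -> offset = 24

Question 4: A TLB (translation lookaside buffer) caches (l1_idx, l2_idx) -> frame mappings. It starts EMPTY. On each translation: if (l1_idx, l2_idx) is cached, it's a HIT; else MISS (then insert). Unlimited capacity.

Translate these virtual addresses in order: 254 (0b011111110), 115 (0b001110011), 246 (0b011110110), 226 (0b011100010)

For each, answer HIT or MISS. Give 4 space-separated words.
vaddr=254: (1,3) not in TLB -> MISS, insert
vaddr=115: (0,3) not in TLB -> MISS, insert
vaddr=246: (1,3) in TLB -> HIT
vaddr=226: (1,3) in TLB -> HIT

Answer: MISS MISS HIT HIT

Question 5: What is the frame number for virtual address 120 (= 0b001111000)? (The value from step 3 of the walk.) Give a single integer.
Answer: 60

Derivation:
vaddr = 120: l1_idx=0, l2_idx=3
L1[0] = 0; L2[0][3] = 60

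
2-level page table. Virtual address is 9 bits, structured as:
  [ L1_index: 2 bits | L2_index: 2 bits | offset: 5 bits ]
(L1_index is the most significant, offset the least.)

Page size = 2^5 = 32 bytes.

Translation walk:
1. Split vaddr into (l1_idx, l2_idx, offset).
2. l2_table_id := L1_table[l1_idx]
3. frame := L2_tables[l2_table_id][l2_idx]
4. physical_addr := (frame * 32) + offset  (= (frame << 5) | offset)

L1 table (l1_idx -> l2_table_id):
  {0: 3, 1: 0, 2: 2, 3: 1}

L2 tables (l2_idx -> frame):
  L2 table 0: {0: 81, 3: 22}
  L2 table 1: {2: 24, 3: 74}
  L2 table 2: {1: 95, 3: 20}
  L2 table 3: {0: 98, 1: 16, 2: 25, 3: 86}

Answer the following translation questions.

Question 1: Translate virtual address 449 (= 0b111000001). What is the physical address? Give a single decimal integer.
vaddr = 449 = 0b111000001
Split: l1_idx=3, l2_idx=2, offset=1
L1[3] = 1
L2[1][2] = 24
paddr = 24 * 32 + 1 = 769

Answer: 769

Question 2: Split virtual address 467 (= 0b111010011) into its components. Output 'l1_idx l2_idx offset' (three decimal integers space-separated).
vaddr = 467 = 0b111010011
  top 2 bits -> l1_idx = 3
  next 2 bits -> l2_idx = 2
  bottom 5 bits -> offset = 19

Answer: 3 2 19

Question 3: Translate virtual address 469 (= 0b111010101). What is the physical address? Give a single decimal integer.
vaddr = 469 = 0b111010101
Split: l1_idx=3, l2_idx=2, offset=21
L1[3] = 1
L2[1][2] = 24
paddr = 24 * 32 + 21 = 789

Answer: 789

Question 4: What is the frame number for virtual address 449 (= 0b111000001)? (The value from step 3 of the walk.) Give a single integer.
vaddr = 449: l1_idx=3, l2_idx=2
L1[3] = 1; L2[1][2] = 24

Answer: 24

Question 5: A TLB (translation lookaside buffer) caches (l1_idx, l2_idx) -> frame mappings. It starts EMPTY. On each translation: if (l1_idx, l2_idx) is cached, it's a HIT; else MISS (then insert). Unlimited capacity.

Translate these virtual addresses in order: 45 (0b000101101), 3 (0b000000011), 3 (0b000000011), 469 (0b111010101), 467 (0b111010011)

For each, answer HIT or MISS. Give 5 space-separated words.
vaddr=45: (0,1) not in TLB -> MISS, insert
vaddr=3: (0,0) not in TLB -> MISS, insert
vaddr=3: (0,0) in TLB -> HIT
vaddr=469: (3,2) not in TLB -> MISS, insert
vaddr=467: (3,2) in TLB -> HIT

Answer: MISS MISS HIT MISS HIT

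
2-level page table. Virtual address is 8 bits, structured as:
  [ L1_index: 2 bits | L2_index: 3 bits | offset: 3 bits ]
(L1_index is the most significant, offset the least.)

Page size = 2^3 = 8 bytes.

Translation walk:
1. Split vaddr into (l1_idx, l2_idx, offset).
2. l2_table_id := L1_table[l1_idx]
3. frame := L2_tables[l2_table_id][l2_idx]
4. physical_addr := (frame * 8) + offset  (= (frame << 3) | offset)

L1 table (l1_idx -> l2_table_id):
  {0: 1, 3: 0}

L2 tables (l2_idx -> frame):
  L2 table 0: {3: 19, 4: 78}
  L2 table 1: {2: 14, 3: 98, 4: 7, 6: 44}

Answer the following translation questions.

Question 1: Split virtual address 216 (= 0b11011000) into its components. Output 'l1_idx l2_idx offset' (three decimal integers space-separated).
Answer: 3 3 0

Derivation:
vaddr = 216 = 0b11011000
  top 2 bits -> l1_idx = 3
  next 3 bits -> l2_idx = 3
  bottom 3 bits -> offset = 0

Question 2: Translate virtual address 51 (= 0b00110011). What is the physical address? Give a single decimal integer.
vaddr = 51 = 0b00110011
Split: l1_idx=0, l2_idx=6, offset=3
L1[0] = 1
L2[1][6] = 44
paddr = 44 * 8 + 3 = 355

Answer: 355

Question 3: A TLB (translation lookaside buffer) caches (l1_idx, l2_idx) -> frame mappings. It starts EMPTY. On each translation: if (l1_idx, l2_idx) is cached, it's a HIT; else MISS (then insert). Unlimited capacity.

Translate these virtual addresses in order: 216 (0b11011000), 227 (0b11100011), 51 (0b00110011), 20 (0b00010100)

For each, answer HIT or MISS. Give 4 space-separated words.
Answer: MISS MISS MISS MISS

Derivation:
vaddr=216: (3,3) not in TLB -> MISS, insert
vaddr=227: (3,4) not in TLB -> MISS, insert
vaddr=51: (0,6) not in TLB -> MISS, insert
vaddr=20: (0,2) not in TLB -> MISS, insert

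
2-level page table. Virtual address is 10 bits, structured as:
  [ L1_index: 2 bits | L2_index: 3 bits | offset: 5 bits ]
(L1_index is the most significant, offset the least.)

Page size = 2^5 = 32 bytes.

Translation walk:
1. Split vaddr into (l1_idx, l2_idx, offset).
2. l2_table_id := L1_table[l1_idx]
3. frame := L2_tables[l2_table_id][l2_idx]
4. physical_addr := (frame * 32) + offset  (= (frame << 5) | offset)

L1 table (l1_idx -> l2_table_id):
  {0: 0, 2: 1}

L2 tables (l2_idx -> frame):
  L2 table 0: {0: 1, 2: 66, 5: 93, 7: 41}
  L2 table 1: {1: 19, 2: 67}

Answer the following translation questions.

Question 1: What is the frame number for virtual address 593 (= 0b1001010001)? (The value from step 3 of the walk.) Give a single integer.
vaddr = 593: l1_idx=2, l2_idx=2
L1[2] = 1; L2[1][2] = 67

Answer: 67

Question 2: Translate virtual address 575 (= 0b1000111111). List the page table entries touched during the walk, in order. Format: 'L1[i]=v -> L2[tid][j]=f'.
vaddr = 575 = 0b1000111111
Split: l1_idx=2, l2_idx=1, offset=31

Answer: L1[2]=1 -> L2[1][1]=19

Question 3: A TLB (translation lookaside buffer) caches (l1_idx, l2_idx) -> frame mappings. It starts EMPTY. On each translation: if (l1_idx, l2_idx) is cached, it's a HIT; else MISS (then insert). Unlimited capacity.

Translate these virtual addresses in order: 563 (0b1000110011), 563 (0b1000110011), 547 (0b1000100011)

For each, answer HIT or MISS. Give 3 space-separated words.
vaddr=563: (2,1) not in TLB -> MISS, insert
vaddr=563: (2,1) in TLB -> HIT
vaddr=547: (2,1) in TLB -> HIT

Answer: MISS HIT HIT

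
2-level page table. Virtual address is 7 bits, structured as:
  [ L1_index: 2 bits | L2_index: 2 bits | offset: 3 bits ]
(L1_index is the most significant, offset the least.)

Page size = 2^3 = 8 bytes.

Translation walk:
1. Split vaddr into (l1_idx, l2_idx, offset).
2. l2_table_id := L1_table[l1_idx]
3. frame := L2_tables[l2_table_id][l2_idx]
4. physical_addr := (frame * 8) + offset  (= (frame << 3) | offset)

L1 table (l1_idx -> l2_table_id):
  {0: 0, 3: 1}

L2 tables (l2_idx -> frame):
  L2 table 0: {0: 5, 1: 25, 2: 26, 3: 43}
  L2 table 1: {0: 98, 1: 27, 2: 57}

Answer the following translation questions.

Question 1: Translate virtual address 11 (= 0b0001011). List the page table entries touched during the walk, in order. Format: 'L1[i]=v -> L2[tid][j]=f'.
Answer: L1[0]=0 -> L2[0][1]=25

Derivation:
vaddr = 11 = 0b0001011
Split: l1_idx=0, l2_idx=1, offset=3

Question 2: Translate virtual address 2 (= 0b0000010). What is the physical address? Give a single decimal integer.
Answer: 42

Derivation:
vaddr = 2 = 0b0000010
Split: l1_idx=0, l2_idx=0, offset=2
L1[0] = 0
L2[0][0] = 5
paddr = 5 * 8 + 2 = 42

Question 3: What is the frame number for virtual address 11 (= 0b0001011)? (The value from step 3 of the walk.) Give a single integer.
Answer: 25

Derivation:
vaddr = 11: l1_idx=0, l2_idx=1
L1[0] = 0; L2[0][1] = 25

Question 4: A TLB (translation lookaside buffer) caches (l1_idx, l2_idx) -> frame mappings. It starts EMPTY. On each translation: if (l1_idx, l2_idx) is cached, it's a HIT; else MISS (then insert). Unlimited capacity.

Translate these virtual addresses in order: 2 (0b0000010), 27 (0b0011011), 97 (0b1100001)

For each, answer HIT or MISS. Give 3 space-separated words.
Answer: MISS MISS MISS

Derivation:
vaddr=2: (0,0) not in TLB -> MISS, insert
vaddr=27: (0,3) not in TLB -> MISS, insert
vaddr=97: (3,0) not in TLB -> MISS, insert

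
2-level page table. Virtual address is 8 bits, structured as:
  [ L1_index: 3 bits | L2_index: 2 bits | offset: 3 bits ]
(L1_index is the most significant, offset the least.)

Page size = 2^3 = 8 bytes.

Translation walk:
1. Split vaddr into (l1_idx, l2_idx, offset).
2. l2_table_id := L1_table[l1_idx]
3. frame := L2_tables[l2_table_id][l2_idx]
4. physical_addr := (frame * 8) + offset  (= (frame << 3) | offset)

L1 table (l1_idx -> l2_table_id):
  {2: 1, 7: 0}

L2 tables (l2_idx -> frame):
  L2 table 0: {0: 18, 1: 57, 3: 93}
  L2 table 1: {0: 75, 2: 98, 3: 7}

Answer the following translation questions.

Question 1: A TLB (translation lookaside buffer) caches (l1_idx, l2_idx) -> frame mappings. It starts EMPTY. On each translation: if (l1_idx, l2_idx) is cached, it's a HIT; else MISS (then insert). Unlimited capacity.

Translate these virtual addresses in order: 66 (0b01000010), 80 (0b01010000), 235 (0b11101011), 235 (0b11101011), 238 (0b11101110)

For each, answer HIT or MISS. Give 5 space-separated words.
vaddr=66: (2,0) not in TLB -> MISS, insert
vaddr=80: (2,2) not in TLB -> MISS, insert
vaddr=235: (7,1) not in TLB -> MISS, insert
vaddr=235: (7,1) in TLB -> HIT
vaddr=238: (7,1) in TLB -> HIT

Answer: MISS MISS MISS HIT HIT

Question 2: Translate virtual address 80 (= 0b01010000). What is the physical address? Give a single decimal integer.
Answer: 784

Derivation:
vaddr = 80 = 0b01010000
Split: l1_idx=2, l2_idx=2, offset=0
L1[2] = 1
L2[1][2] = 98
paddr = 98 * 8 + 0 = 784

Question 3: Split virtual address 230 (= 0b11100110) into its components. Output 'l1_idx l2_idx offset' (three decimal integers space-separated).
vaddr = 230 = 0b11100110
  top 3 bits -> l1_idx = 7
  next 2 bits -> l2_idx = 0
  bottom 3 bits -> offset = 6

Answer: 7 0 6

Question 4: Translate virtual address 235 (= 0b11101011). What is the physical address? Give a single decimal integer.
vaddr = 235 = 0b11101011
Split: l1_idx=7, l2_idx=1, offset=3
L1[7] = 0
L2[0][1] = 57
paddr = 57 * 8 + 3 = 459

Answer: 459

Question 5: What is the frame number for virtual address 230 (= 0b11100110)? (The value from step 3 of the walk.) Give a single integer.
Answer: 18

Derivation:
vaddr = 230: l1_idx=7, l2_idx=0
L1[7] = 0; L2[0][0] = 18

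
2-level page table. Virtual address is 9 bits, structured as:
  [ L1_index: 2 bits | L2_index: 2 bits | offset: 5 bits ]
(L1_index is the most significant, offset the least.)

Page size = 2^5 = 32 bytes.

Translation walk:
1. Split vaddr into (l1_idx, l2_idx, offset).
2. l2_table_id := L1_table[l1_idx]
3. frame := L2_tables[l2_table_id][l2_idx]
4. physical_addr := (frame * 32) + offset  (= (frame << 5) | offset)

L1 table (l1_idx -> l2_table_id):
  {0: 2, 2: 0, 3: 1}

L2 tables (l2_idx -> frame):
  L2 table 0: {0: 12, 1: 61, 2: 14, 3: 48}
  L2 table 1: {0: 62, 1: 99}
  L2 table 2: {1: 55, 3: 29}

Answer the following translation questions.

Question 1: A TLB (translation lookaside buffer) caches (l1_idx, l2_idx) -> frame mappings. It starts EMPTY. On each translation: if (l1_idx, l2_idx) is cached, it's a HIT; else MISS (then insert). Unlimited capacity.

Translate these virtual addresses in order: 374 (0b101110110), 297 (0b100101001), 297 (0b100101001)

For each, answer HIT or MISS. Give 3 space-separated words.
Answer: MISS MISS HIT

Derivation:
vaddr=374: (2,3) not in TLB -> MISS, insert
vaddr=297: (2,1) not in TLB -> MISS, insert
vaddr=297: (2,1) in TLB -> HIT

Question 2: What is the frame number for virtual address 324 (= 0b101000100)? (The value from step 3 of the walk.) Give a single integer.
Answer: 14

Derivation:
vaddr = 324: l1_idx=2, l2_idx=2
L1[2] = 0; L2[0][2] = 14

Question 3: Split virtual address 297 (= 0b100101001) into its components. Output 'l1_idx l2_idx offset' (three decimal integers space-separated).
Answer: 2 1 9

Derivation:
vaddr = 297 = 0b100101001
  top 2 bits -> l1_idx = 2
  next 2 bits -> l2_idx = 1
  bottom 5 bits -> offset = 9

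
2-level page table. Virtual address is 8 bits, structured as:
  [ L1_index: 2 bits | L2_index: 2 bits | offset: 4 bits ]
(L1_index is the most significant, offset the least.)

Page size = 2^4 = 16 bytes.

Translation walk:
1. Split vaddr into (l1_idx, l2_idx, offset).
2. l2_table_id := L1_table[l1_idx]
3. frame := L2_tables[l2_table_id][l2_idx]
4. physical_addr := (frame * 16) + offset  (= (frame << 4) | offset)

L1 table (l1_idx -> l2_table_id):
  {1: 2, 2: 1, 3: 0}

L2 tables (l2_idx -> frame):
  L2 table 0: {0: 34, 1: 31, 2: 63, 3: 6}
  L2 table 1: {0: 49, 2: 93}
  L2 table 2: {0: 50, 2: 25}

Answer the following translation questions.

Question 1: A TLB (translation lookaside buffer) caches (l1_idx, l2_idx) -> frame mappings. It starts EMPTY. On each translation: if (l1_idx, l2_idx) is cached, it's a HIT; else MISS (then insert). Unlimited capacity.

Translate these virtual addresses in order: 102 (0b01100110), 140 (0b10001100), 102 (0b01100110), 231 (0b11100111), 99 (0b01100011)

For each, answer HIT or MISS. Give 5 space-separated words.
Answer: MISS MISS HIT MISS HIT

Derivation:
vaddr=102: (1,2) not in TLB -> MISS, insert
vaddr=140: (2,0) not in TLB -> MISS, insert
vaddr=102: (1,2) in TLB -> HIT
vaddr=231: (3,2) not in TLB -> MISS, insert
vaddr=99: (1,2) in TLB -> HIT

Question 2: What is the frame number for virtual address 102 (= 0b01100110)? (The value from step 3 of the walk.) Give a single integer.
Answer: 25

Derivation:
vaddr = 102: l1_idx=1, l2_idx=2
L1[1] = 2; L2[2][2] = 25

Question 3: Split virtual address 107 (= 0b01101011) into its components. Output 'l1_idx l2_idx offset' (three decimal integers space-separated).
Answer: 1 2 11

Derivation:
vaddr = 107 = 0b01101011
  top 2 bits -> l1_idx = 1
  next 2 bits -> l2_idx = 2
  bottom 4 bits -> offset = 11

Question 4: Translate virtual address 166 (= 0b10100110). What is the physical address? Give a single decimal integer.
vaddr = 166 = 0b10100110
Split: l1_idx=2, l2_idx=2, offset=6
L1[2] = 1
L2[1][2] = 93
paddr = 93 * 16 + 6 = 1494

Answer: 1494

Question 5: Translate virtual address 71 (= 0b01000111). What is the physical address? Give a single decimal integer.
Answer: 807

Derivation:
vaddr = 71 = 0b01000111
Split: l1_idx=1, l2_idx=0, offset=7
L1[1] = 2
L2[2][0] = 50
paddr = 50 * 16 + 7 = 807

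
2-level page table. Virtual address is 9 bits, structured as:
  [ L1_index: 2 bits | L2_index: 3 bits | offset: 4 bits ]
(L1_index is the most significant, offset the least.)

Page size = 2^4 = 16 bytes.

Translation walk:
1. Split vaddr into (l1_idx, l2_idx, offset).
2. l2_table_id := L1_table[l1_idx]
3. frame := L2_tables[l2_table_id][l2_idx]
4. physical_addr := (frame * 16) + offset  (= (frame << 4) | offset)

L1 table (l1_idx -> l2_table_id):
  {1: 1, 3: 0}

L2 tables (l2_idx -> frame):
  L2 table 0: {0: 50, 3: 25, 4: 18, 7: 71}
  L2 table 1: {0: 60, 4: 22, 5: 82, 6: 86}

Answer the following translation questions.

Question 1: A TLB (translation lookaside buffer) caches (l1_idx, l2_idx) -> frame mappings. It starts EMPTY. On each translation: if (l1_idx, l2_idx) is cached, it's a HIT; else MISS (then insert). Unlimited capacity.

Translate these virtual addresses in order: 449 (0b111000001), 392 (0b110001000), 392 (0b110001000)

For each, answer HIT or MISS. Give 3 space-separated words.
vaddr=449: (3,4) not in TLB -> MISS, insert
vaddr=392: (3,0) not in TLB -> MISS, insert
vaddr=392: (3,0) in TLB -> HIT

Answer: MISS MISS HIT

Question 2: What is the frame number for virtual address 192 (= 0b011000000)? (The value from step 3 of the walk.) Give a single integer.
Answer: 22

Derivation:
vaddr = 192: l1_idx=1, l2_idx=4
L1[1] = 1; L2[1][4] = 22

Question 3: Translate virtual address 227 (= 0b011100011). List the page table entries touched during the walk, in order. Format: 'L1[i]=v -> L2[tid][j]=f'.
vaddr = 227 = 0b011100011
Split: l1_idx=1, l2_idx=6, offset=3

Answer: L1[1]=1 -> L2[1][6]=86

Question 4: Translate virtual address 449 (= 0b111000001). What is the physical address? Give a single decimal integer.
Answer: 289

Derivation:
vaddr = 449 = 0b111000001
Split: l1_idx=3, l2_idx=4, offset=1
L1[3] = 0
L2[0][4] = 18
paddr = 18 * 16 + 1 = 289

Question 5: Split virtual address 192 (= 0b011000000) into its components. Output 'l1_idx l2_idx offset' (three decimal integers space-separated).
vaddr = 192 = 0b011000000
  top 2 bits -> l1_idx = 1
  next 3 bits -> l2_idx = 4
  bottom 4 bits -> offset = 0

Answer: 1 4 0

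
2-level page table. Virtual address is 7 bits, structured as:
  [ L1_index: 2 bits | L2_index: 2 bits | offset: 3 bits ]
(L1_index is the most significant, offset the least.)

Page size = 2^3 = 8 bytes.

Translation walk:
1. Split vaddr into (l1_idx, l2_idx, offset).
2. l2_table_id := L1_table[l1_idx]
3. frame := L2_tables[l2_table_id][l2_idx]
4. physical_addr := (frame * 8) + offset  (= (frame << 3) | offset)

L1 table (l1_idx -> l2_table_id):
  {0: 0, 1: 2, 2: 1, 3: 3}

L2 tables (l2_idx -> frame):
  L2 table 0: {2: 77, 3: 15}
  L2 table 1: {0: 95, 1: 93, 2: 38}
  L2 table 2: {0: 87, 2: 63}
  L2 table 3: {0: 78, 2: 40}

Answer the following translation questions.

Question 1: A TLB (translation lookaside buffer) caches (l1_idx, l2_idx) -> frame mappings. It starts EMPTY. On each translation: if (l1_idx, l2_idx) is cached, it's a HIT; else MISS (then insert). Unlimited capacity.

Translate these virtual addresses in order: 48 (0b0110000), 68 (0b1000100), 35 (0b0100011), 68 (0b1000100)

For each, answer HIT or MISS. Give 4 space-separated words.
vaddr=48: (1,2) not in TLB -> MISS, insert
vaddr=68: (2,0) not in TLB -> MISS, insert
vaddr=35: (1,0) not in TLB -> MISS, insert
vaddr=68: (2,0) in TLB -> HIT

Answer: MISS MISS MISS HIT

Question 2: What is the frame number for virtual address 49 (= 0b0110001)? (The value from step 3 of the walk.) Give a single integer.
vaddr = 49: l1_idx=1, l2_idx=2
L1[1] = 2; L2[2][2] = 63

Answer: 63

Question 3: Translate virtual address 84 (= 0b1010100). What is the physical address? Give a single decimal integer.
Answer: 308

Derivation:
vaddr = 84 = 0b1010100
Split: l1_idx=2, l2_idx=2, offset=4
L1[2] = 1
L2[1][2] = 38
paddr = 38 * 8 + 4 = 308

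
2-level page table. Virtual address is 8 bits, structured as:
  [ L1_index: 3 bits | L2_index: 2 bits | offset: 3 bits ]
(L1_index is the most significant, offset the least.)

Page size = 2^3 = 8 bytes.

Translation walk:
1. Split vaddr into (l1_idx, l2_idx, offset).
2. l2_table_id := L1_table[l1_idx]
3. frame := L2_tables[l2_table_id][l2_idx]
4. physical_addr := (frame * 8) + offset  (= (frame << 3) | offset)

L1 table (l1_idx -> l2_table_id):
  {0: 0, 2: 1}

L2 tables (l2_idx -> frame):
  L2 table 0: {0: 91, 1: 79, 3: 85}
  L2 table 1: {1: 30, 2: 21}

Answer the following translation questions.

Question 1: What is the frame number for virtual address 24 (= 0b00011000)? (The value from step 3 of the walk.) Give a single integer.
vaddr = 24: l1_idx=0, l2_idx=3
L1[0] = 0; L2[0][3] = 85

Answer: 85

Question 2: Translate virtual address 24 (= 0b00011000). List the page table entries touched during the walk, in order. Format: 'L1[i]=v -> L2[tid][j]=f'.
Answer: L1[0]=0 -> L2[0][3]=85

Derivation:
vaddr = 24 = 0b00011000
Split: l1_idx=0, l2_idx=3, offset=0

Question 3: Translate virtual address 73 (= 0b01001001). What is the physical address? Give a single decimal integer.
Answer: 241

Derivation:
vaddr = 73 = 0b01001001
Split: l1_idx=2, l2_idx=1, offset=1
L1[2] = 1
L2[1][1] = 30
paddr = 30 * 8 + 1 = 241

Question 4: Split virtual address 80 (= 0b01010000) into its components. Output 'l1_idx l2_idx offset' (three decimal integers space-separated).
vaddr = 80 = 0b01010000
  top 3 bits -> l1_idx = 2
  next 2 bits -> l2_idx = 2
  bottom 3 bits -> offset = 0

Answer: 2 2 0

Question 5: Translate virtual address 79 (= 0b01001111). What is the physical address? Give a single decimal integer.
Answer: 247

Derivation:
vaddr = 79 = 0b01001111
Split: l1_idx=2, l2_idx=1, offset=7
L1[2] = 1
L2[1][1] = 30
paddr = 30 * 8 + 7 = 247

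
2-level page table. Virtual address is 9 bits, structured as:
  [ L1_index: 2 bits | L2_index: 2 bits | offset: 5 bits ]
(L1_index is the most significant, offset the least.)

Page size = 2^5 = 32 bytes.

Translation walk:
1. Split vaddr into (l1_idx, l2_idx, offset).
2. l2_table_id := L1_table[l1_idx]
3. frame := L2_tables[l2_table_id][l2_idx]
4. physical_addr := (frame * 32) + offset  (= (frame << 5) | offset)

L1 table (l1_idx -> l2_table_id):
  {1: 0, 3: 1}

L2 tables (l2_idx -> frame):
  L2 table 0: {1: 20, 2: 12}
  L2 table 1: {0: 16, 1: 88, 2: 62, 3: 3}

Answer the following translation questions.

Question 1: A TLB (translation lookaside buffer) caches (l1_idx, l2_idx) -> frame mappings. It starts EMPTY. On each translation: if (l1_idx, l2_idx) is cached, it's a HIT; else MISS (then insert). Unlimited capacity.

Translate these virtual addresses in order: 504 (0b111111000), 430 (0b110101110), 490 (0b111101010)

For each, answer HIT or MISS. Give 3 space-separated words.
Answer: MISS MISS HIT

Derivation:
vaddr=504: (3,3) not in TLB -> MISS, insert
vaddr=430: (3,1) not in TLB -> MISS, insert
vaddr=490: (3,3) in TLB -> HIT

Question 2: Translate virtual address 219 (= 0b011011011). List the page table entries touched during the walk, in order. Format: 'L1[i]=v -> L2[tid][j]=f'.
Answer: L1[1]=0 -> L2[0][2]=12

Derivation:
vaddr = 219 = 0b011011011
Split: l1_idx=1, l2_idx=2, offset=27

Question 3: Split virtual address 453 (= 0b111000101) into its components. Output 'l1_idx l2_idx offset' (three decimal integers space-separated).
vaddr = 453 = 0b111000101
  top 2 bits -> l1_idx = 3
  next 2 bits -> l2_idx = 2
  bottom 5 bits -> offset = 5

Answer: 3 2 5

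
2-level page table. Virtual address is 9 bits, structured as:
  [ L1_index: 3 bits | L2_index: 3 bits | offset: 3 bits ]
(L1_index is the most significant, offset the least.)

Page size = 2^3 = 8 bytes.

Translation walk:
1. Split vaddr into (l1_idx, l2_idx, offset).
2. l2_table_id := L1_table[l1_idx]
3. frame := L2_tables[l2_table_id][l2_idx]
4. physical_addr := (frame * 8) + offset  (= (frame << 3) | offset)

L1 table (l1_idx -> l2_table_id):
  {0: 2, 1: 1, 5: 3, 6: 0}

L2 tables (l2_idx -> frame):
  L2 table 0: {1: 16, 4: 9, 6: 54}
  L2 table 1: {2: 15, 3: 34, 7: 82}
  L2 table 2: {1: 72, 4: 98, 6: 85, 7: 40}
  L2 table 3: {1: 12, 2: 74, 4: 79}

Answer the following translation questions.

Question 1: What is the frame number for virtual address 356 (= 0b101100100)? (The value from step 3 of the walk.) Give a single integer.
Answer: 79

Derivation:
vaddr = 356: l1_idx=5, l2_idx=4
L1[5] = 3; L2[3][4] = 79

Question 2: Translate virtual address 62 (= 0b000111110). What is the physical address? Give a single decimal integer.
vaddr = 62 = 0b000111110
Split: l1_idx=0, l2_idx=7, offset=6
L1[0] = 2
L2[2][7] = 40
paddr = 40 * 8 + 6 = 326

Answer: 326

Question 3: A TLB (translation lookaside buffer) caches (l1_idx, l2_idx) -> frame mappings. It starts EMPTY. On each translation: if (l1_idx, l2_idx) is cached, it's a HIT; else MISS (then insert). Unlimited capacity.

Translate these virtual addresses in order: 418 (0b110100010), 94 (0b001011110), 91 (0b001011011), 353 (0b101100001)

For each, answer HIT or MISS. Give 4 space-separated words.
Answer: MISS MISS HIT MISS

Derivation:
vaddr=418: (6,4) not in TLB -> MISS, insert
vaddr=94: (1,3) not in TLB -> MISS, insert
vaddr=91: (1,3) in TLB -> HIT
vaddr=353: (5,4) not in TLB -> MISS, insert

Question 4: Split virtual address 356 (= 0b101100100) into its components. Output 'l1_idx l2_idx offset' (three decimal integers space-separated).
vaddr = 356 = 0b101100100
  top 3 bits -> l1_idx = 5
  next 3 bits -> l2_idx = 4
  bottom 3 bits -> offset = 4

Answer: 5 4 4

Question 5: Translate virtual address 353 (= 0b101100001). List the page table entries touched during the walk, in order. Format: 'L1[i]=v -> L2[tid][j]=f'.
Answer: L1[5]=3 -> L2[3][4]=79

Derivation:
vaddr = 353 = 0b101100001
Split: l1_idx=5, l2_idx=4, offset=1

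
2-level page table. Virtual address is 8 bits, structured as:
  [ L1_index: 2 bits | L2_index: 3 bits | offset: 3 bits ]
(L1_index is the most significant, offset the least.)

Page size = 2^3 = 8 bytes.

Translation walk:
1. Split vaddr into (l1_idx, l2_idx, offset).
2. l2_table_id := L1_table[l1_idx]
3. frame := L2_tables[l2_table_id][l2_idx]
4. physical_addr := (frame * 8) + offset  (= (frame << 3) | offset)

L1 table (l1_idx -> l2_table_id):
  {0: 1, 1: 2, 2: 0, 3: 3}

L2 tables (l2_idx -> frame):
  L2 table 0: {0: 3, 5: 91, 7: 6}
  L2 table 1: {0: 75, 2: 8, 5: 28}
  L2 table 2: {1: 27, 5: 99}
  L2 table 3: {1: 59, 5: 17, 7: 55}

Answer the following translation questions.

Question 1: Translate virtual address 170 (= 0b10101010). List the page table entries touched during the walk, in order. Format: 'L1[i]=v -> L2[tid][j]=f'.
vaddr = 170 = 0b10101010
Split: l1_idx=2, l2_idx=5, offset=2

Answer: L1[2]=0 -> L2[0][5]=91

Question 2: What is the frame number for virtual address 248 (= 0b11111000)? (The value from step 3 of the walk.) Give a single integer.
Answer: 55

Derivation:
vaddr = 248: l1_idx=3, l2_idx=7
L1[3] = 3; L2[3][7] = 55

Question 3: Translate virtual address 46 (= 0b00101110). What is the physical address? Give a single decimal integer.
Answer: 230

Derivation:
vaddr = 46 = 0b00101110
Split: l1_idx=0, l2_idx=5, offset=6
L1[0] = 1
L2[1][5] = 28
paddr = 28 * 8 + 6 = 230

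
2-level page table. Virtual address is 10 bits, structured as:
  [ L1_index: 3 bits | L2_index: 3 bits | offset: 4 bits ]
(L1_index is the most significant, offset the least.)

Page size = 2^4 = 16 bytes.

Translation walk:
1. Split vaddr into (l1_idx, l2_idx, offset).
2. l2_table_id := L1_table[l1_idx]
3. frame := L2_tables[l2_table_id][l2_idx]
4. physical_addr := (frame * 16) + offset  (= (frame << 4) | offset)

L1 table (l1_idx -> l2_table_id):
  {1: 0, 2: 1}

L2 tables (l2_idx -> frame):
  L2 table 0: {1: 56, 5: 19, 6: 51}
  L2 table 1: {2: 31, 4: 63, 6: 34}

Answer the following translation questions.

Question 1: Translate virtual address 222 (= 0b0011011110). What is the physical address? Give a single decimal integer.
Answer: 318

Derivation:
vaddr = 222 = 0b0011011110
Split: l1_idx=1, l2_idx=5, offset=14
L1[1] = 0
L2[0][5] = 19
paddr = 19 * 16 + 14 = 318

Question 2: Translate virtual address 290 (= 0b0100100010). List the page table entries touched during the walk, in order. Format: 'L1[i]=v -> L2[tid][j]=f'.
Answer: L1[2]=1 -> L2[1][2]=31

Derivation:
vaddr = 290 = 0b0100100010
Split: l1_idx=2, l2_idx=2, offset=2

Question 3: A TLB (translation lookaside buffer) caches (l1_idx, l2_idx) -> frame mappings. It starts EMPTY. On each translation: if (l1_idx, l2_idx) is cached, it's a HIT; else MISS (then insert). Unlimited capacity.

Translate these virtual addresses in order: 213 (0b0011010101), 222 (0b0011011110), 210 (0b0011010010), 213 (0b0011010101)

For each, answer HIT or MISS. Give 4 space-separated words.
Answer: MISS HIT HIT HIT

Derivation:
vaddr=213: (1,5) not in TLB -> MISS, insert
vaddr=222: (1,5) in TLB -> HIT
vaddr=210: (1,5) in TLB -> HIT
vaddr=213: (1,5) in TLB -> HIT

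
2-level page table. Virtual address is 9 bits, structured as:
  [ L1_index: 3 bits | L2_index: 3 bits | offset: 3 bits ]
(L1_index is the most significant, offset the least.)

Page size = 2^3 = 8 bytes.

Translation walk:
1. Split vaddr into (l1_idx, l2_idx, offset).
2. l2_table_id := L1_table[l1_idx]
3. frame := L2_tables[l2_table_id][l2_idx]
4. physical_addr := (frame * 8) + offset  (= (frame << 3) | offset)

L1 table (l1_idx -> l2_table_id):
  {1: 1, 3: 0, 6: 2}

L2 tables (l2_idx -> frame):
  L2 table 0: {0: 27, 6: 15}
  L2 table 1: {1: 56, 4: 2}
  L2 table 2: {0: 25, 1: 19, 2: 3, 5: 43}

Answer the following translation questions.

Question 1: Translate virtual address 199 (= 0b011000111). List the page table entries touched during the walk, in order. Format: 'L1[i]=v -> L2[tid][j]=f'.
vaddr = 199 = 0b011000111
Split: l1_idx=3, l2_idx=0, offset=7

Answer: L1[3]=0 -> L2[0][0]=27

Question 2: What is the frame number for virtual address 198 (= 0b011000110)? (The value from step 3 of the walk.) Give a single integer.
Answer: 27

Derivation:
vaddr = 198: l1_idx=3, l2_idx=0
L1[3] = 0; L2[0][0] = 27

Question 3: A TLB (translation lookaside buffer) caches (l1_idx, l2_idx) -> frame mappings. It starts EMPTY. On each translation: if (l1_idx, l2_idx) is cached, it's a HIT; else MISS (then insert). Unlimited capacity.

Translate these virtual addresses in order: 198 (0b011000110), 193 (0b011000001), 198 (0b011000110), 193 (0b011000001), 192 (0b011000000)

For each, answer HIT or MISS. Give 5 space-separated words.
vaddr=198: (3,0) not in TLB -> MISS, insert
vaddr=193: (3,0) in TLB -> HIT
vaddr=198: (3,0) in TLB -> HIT
vaddr=193: (3,0) in TLB -> HIT
vaddr=192: (3,0) in TLB -> HIT

Answer: MISS HIT HIT HIT HIT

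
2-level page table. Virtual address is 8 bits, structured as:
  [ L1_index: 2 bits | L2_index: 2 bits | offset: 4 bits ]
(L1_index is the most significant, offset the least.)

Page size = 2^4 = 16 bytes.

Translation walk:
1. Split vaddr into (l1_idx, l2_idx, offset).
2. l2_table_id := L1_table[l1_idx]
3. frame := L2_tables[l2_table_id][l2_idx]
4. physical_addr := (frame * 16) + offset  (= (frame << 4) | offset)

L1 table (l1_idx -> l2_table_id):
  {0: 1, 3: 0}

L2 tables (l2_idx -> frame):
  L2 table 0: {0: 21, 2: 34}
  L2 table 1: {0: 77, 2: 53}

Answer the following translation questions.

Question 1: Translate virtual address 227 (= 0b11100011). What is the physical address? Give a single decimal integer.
vaddr = 227 = 0b11100011
Split: l1_idx=3, l2_idx=2, offset=3
L1[3] = 0
L2[0][2] = 34
paddr = 34 * 16 + 3 = 547

Answer: 547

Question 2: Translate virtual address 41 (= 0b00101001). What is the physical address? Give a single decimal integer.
Answer: 857

Derivation:
vaddr = 41 = 0b00101001
Split: l1_idx=0, l2_idx=2, offset=9
L1[0] = 1
L2[1][2] = 53
paddr = 53 * 16 + 9 = 857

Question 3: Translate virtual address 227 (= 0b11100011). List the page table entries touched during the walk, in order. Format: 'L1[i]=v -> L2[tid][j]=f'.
vaddr = 227 = 0b11100011
Split: l1_idx=3, l2_idx=2, offset=3

Answer: L1[3]=0 -> L2[0][2]=34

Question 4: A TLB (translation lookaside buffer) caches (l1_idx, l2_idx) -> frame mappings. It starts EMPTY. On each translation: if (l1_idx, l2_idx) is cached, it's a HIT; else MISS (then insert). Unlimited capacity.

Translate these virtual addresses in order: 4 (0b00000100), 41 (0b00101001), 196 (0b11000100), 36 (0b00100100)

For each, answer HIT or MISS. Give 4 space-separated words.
Answer: MISS MISS MISS HIT

Derivation:
vaddr=4: (0,0) not in TLB -> MISS, insert
vaddr=41: (0,2) not in TLB -> MISS, insert
vaddr=196: (3,0) not in TLB -> MISS, insert
vaddr=36: (0,2) in TLB -> HIT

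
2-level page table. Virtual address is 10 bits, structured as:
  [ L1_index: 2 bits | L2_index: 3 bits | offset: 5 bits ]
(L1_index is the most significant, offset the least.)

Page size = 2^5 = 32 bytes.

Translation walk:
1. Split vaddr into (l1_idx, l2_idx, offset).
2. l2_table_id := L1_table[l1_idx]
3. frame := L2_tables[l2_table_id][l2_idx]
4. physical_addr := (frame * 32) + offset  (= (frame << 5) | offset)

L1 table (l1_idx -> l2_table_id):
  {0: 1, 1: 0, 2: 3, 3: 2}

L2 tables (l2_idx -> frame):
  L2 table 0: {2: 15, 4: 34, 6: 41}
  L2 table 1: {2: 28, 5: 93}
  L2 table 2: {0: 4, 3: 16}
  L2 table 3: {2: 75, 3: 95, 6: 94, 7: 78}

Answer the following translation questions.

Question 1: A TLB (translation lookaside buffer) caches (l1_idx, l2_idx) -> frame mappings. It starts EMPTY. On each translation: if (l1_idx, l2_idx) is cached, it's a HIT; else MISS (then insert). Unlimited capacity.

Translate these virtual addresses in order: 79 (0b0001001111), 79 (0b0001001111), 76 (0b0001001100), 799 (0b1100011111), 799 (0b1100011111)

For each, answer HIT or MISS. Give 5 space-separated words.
Answer: MISS HIT HIT MISS HIT

Derivation:
vaddr=79: (0,2) not in TLB -> MISS, insert
vaddr=79: (0,2) in TLB -> HIT
vaddr=76: (0,2) in TLB -> HIT
vaddr=799: (3,0) not in TLB -> MISS, insert
vaddr=799: (3,0) in TLB -> HIT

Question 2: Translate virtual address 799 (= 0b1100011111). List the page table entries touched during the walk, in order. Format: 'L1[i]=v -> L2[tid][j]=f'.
Answer: L1[3]=2 -> L2[2][0]=4

Derivation:
vaddr = 799 = 0b1100011111
Split: l1_idx=3, l2_idx=0, offset=31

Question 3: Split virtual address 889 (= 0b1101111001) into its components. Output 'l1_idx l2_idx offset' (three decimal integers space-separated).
vaddr = 889 = 0b1101111001
  top 2 bits -> l1_idx = 3
  next 3 bits -> l2_idx = 3
  bottom 5 bits -> offset = 25

Answer: 3 3 25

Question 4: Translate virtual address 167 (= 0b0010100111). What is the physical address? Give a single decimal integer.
Answer: 2983

Derivation:
vaddr = 167 = 0b0010100111
Split: l1_idx=0, l2_idx=5, offset=7
L1[0] = 1
L2[1][5] = 93
paddr = 93 * 32 + 7 = 2983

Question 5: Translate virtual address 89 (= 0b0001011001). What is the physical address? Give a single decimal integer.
vaddr = 89 = 0b0001011001
Split: l1_idx=0, l2_idx=2, offset=25
L1[0] = 1
L2[1][2] = 28
paddr = 28 * 32 + 25 = 921

Answer: 921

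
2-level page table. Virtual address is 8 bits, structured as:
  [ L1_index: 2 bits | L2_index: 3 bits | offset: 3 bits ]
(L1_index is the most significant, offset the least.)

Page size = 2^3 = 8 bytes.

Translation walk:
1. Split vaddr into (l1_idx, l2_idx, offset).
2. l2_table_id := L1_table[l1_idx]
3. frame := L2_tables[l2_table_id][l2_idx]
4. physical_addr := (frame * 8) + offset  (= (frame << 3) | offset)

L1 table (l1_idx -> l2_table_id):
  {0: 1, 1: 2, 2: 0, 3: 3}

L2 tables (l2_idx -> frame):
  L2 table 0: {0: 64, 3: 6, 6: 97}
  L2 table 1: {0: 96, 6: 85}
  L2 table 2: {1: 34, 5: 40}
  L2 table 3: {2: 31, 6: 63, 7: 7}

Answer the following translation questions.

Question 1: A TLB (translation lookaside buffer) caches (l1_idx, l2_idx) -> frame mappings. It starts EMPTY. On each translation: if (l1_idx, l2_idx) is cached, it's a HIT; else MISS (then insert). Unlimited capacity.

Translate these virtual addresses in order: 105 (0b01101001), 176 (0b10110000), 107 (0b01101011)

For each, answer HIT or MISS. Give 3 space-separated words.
vaddr=105: (1,5) not in TLB -> MISS, insert
vaddr=176: (2,6) not in TLB -> MISS, insert
vaddr=107: (1,5) in TLB -> HIT

Answer: MISS MISS HIT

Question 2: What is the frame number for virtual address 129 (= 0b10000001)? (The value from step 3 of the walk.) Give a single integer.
vaddr = 129: l1_idx=2, l2_idx=0
L1[2] = 0; L2[0][0] = 64

Answer: 64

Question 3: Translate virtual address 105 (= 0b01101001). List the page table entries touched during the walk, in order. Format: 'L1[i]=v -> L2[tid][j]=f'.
vaddr = 105 = 0b01101001
Split: l1_idx=1, l2_idx=5, offset=1

Answer: L1[1]=2 -> L2[2][5]=40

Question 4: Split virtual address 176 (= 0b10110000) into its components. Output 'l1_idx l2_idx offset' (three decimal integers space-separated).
Answer: 2 6 0

Derivation:
vaddr = 176 = 0b10110000
  top 2 bits -> l1_idx = 2
  next 3 bits -> l2_idx = 6
  bottom 3 bits -> offset = 0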